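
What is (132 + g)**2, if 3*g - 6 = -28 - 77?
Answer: 9801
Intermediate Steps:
g = -33 (g = 2 + (-28 - 77)/3 = 2 + (1/3)*(-105) = 2 - 35 = -33)
(132 + g)**2 = (132 - 33)**2 = 99**2 = 9801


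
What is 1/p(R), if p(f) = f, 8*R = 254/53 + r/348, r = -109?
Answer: 147552/82615 ≈ 1.7860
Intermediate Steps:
R = 82615/147552 (R = (254/53 - 109/348)/8 = (⅛)*(82615/18444) = 82615/147552 ≈ 0.55990)
1/p(R) = 1/(82615/147552) = 147552/82615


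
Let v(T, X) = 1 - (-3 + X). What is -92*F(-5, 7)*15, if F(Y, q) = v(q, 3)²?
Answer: -1380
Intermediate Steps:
v(T, X) = 4 - X (v(T, X) = 1 + (3 - X) = 4 - X)
F(Y, q) = 1 (F(Y, q) = (4 - 1*3)² = (4 - 3)² = 1² = 1)
-92*F(-5, 7)*15 = -92*1*15 = -92*15 = -1380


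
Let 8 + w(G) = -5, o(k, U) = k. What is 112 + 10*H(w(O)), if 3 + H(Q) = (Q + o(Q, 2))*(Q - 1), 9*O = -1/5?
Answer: 3722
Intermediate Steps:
O = -1/45 (O = (-1/5)/9 = (-1*⅕)/9 = (⅑)*(-⅕) = -1/45 ≈ -0.022222)
w(G) = -13 (w(G) = -8 - 5 = -13)
H(Q) = -3 + 2*Q*(-1 + Q) (H(Q) = -3 + (Q + Q)*(Q - 1) = -3 + (2*Q)*(-1 + Q) = -3 + 2*Q*(-1 + Q))
112 + 10*H(w(O)) = 112 + 10*(-3 - 2*(-13) + 2*(-13)²) = 112 + 10*(-3 + 26 + 2*169) = 112 + 10*(-3 + 26 + 338) = 112 + 10*361 = 112 + 3610 = 3722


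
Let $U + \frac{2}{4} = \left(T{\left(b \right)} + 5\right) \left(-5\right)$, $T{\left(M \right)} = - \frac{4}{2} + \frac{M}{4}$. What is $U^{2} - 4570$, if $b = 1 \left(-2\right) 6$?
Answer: $- \frac{18279}{4} \approx -4569.8$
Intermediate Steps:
$b = -12$ ($b = \left(-2\right) 6 = -12$)
$T{\left(M \right)} = -2 + \frac{M}{4}$ ($T{\left(M \right)} = \left(-4\right) \frac{1}{2} + M \frac{1}{4} = -2 + \frac{M}{4}$)
$U = - \frac{1}{2}$ ($U = - \frac{1}{2} + \left(\left(-2 + \frac{1}{4} \left(-12\right)\right) + 5\right) \left(-5\right) = - \frac{1}{2} + \left(\left(-2 - 3\right) + 5\right) \left(-5\right) = - \frac{1}{2} + \left(-5 + 5\right) \left(-5\right) = - \frac{1}{2} + 0 \left(-5\right) = - \frac{1}{2} + 0 = - \frac{1}{2} \approx -0.5$)
$U^{2} - 4570 = \left(- \frac{1}{2}\right)^{2} - 4570 = \frac{1}{4} - 4570 = - \frac{18279}{4}$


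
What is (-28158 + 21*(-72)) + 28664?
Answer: -1006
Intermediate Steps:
(-28158 + 21*(-72)) + 28664 = (-28158 - 1512) + 28664 = -29670 + 28664 = -1006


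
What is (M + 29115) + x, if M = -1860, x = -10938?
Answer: 16317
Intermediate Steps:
(M + 29115) + x = (-1860 + 29115) - 10938 = 27255 - 10938 = 16317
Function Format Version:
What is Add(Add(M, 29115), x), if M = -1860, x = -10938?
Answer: 16317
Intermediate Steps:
Add(Add(M, 29115), x) = Add(Add(-1860, 29115), -10938) = Add(27255, -10938) = 16317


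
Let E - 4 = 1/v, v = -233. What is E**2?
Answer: 866761/54289 ≈ 15.966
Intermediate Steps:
E = 931/233 (E = 4 + 1/(-233) = 4 - 1/233 = 931/233 ≈ 3.9957)
E**2 = (931/233)**2 = 866761/54289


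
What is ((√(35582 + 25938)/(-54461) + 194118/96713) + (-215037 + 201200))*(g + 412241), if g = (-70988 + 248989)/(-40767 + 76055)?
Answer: -19464683024910772167/3412808344 - 14547338409*√3845/480454942 ≈ -5.7034e+9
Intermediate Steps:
g = 178001/35288 ≈ 5.0442
((√(35582 + 25938)/(-54461) + 194118/96713) + (-215037 + 201200))*(g + 412241) = ((√(35582 + 25938)/(-54461) + 194118/96713) + (-215037 + 201200))*(178001/35288 + 412241) = ((√61520*(-1/54461) + 194118*(1/96713)) - 13837)*(14547338409/35288) = (((4*√3845)*(-1/54461) + 194118/96713) - 13837)*(14547338409/35288) = ((-4*√3845/54461 + 194118/96713) - 13837)*(14547338409/35288) = ((194118/96713 - 4*√3845/54461) - 13837)*(14547338409/35288) = (-1338023663/96713 - 4*√3845/54461)*(14547338409/35288) = -19464683024910772167/3412808344 - 14547338409*√3845/480454942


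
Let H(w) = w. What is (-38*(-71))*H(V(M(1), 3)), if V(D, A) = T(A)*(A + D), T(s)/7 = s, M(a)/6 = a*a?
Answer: 509922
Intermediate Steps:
M(a) = 6*a² (M(a) = 6*(a*a) = 6*a²)
T(s) = 7*s
V(D, A) = 7*A*(A + D) (V(D, A) = (7*A)*(A + D) = 7*A*(A + D))
(-38*(-71))*H(V(M(1), 3)) = (-38*(-71))*(7*3*(3 + 6*1²)) = 2698*(7*3*(3 + 6*1)) = 2698*(7*3*(3 + 6)) = 2698*(7*3*9) = 2698*189 = 509922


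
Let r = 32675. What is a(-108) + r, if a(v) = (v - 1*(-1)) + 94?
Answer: 32662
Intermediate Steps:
a(v) = 95 + v (a(v) = (v + 1) + 94 = (1 + v) + 94 = 95 + v)
a(-108) + r = (95 - 108) + 32675 = -13 + 32675 = 32662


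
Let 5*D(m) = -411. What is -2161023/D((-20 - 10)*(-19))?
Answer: 3601705/137 ≈ 26290.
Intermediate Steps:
D(m) = -411/5 (D(m) = (⅕)*(-411) = -411/5)
-2161023/D((-20 - 10)*(-19)) = -2161023/(-411/5) = -2161023*(-5/411) = 3601705/137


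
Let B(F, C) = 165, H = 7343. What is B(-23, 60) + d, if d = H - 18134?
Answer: -10626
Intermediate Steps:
d = -10791 (d = 7343 - 18134 = -10791)
B(-23, 60) + d = 165 - 10791 = -10626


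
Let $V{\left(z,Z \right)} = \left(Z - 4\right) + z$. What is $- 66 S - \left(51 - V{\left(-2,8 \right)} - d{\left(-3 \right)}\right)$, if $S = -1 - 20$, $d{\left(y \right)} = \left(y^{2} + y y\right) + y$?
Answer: $1352$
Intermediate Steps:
$d{\left(y \right)} = y + 2 y^{2}$ ($d{\left(y \right)} = \left(y^{2} + y^{2}\right) + y = 2 y^{2} + y = y + 2 y^{2}$)
$S = -21$ ($S = -1 - 20 = -21$)
$V{\left(z,Z \right)} = -4 + Z + z$ ($V{\left(z,Z \right)} = \left(-4 + Z\right) + z = -4 + Z + z$)
$- 66 S - \left(51 - V{\left(-2,8 \right)} - d{\left(-3 \right)}\right) = \left(-66\right) \left(-21\right) - \left(49 + 3 \left(1 + 2 \left(-3\right)\right)\right) = 1386 - \left(49 + 3 \left(1 - 6\right)\right) = 1386 + \left(\left(2 - -15\right) - 51\right) = 1386 + \left(\left(2 + 15\right) - 51\right) = 1386 + \left(17 - 51\right) = 1386 - 34 = 1352$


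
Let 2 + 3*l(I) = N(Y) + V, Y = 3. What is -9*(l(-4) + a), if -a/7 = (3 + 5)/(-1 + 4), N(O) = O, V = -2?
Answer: 171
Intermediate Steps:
l(I) = -1/3 (l(I) = -2/3 + (3 - 2)/3 = -2/3 + (1/3)*1 = -2/3 + 1/3 = -1/3)
a = -56/3 (a = -7*(3 + 5)/(-1 + 4) = -56/3 ≈ -18.667)
-9*(l(-4) + a) = -9*(-1/3 - 56/3) = -9*(-19) = 171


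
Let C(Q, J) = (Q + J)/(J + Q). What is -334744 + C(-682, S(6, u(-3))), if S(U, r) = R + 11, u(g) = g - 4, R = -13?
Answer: -334743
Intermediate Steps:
u(g) = -4 + g
S(U, r) = -2 (S(U, r) = -13 + 11 = -2)
C(Q, J) = 1 (C(Q, J) = (J + Q)/(J + Q) = 1)
-334744 + C(-682, S(6, u(-3))) = -334744 + 1 = -334743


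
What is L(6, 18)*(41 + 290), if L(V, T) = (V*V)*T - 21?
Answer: 207537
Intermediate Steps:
L(V, T) = -21 + T*V² (L(V, T) = V²*T - 21 = T*V² - 21 = -21 + T*V²)
L(6, 18)*(41 + 290) = (-21 + 18*6²)*(41 + 290) = (-21 + 18*36)*331 = (-21 + 648)*331 = 627*331 = 207537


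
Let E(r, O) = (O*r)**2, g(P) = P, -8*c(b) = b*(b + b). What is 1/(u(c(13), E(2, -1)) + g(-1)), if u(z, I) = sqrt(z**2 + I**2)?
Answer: 16/28801 + 4*sqrt(28817)/28801 ≈ 0.024132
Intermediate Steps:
c(b) = -b**2/4 (c(b) = -b*(b + b)/8 = -b*2*b/8 = -b**2/4)
E(r, O) = O**2*r**2
u(z, I) = sqrt(I**2 + z**2)
1/(u(c(13), E(2, -1)) + g(-1)) = 1/(sqrt(((-1)**2*2**2)**2 + (-1/4*13**2)**2) - 1) = 1/(sqrt((1*4)**2 + (-1/4*169)**2) - 1) = 1/(sqrt(4**2 + (-169/4)**2) - 1) = 1/(sqrt(16 + 28561/16) - 1) = 1/(sqrt(28817/16) - 1) = 1/(sqrt(28817)/4 - 1) = 1/(-1 + sqrt(28817)/4)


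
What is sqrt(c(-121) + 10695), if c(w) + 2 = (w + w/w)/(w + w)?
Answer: sqrt(1293913)/11 ≈ 103.41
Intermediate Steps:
c(w) = -2 + (1 + w)/(2*w) (c(w) = -2 + (w + w/w)/(w + w) = -2 + (w + 1)/((2*w)) = -2 + (1 + w)*(1/(2*w)) = -2 + (1 + w)/(2*w))
sqrt(c(-121) + 10695) = sqrt((1/2)*(1 - 3*(-121))/(-121) + 10695) = sqrt((1/2)*(-1/121)*(1 + 363) + 10695) = sqrt((1/2)*(-1/121)*364 + 10695) = sqrt(-182/121 + 10695) = sqrt(1293913/121) = sqrt(1293913)/11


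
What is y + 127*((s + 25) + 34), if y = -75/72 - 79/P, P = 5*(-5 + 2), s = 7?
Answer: 335449/40 ≈ 8386.2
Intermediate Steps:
P = -15 (P = 5*(-3) = -15)
y = 169/40 (y = -75/72 - 79/(-15) = -75*1/72 - 79*(-1/15) = -25/24 + 79/15 = 169/40 ≈ 4.2250)
y + 127*((s + 25) + 34) = 169/40 + 127*((7 + 25) + 34) = 169/40 + 127*(32 + 34) = 169/40 + 127*66 = 169/40 + 8382 = 335449/40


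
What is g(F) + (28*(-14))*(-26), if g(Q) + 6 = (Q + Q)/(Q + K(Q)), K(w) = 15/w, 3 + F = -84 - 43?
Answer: 34465998/3383 ≈ 10188.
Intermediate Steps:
F = -130 (F = -3 + (-84 - 43) = -3 - 127 = -130)
g(Q) = -6 + 2*Q/(Q + 15/Q) (g(Q) = -6 + (Q + Q)/(Q + 15/Q) = -6 + (2*Q)/(Q + 15/Q) = -6 + 2*Q/(Q + 15/Q))
g(F) + (28*(-14))*(-26) = 2*(-45 - 2*(-130)²)/(15 + (-130)²) + (28*(-14))*(-26) = 2*(-45 - 2*16900)/(15 + 16900) - 392*(-26) = 2*(-45 - 33800)/16915 + 10192 = 2*(1/16915)*(-33845) + 10192 = -13538/3383 + 10192 = 34465998/3383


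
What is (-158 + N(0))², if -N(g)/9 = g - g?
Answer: 24964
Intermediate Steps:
N(g) = 0 (N(g) = -9*(g - g) = -9*0 = 0)
(-158 + N(0))² = (-158 + 0)² = (-158)² = 24964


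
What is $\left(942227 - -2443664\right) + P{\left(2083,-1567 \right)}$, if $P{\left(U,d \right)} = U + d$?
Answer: $3386407$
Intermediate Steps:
$\left(942227 - -2443664\right) + P{\left(2083,-1567 \right)} = \left(942227 - -2443664\right) + \left(2083 - 1567\right) = \left(942227 + 2443664\right) + 516 = 3385891 + 516 = 3386407$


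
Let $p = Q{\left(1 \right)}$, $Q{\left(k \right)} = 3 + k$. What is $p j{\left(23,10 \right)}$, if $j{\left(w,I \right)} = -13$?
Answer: $-52$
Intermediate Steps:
$p = 4$ ($p = 3 + 1 = 4$)
$p j{\left(23,10 \right)} = 4 \left(-13\right) = -52$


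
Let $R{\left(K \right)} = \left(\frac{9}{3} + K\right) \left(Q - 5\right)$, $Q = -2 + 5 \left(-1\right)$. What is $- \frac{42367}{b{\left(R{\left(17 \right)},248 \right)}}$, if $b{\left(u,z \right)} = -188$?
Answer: $\frac{42367}{188} \approx 225.36$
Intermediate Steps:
$Q = -7$ ($Q = -2 - 5 = -7$)
$R{\left(K \right)} = -36 - 12 K$ ($R{\left(K \right)} = \left(\frac{9}{3} + K\right) \left(-7 - 5\right) = \left(9 \cdot \frac{1}{3} + K\right) \left(-12\right) = \left(3 + K\right) \left(-12\right) = -36 - 12 K$)
$- \frac{42367}{b{\left(R{\left(17 \right)},248 \right)}} = - \frac{42367}{-188} = \left(-42367\right) \left(- \frac{1}{188}\right) = \frac{42367}{188}$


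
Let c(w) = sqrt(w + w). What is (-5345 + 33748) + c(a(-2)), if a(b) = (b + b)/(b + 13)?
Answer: 28403 + 2*I*sqrt(22)/11 ≈ 28403.0 + 0.8528*I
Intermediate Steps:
a(b) = 2*b/(13 + b) (a(b) = (2*b)/(13 + b) = 2*b/(13 + b))
c(w) = sqrt(2)*sqrt(w) (c(w) = sqrt(2*w) = sqrt(2)*sqrt(w))
(-5345 + 33748) + c(a(-2)) = (-5345 + 33748) + sqrt(2)*sqrt(2*(-2)/(13 - 2)) = 28403 + sqrt(2)*sqrt(2*(-2)/11) = 28403 + sqrt(2)*sqrt(2*(-2)*(1/11)) = 28403 + sqrt(2)*sqrt(-4/11) = 28403 + sqrt(2)*(2*I*sqrt(11)/11) = 28403 + 2*I*sqrt(22)/11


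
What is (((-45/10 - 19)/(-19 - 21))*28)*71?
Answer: 23359/20 ≈ 1167.9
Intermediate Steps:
(((-45/10 - 19)/(-19 - 21))*28)*71 = (((-45*⅒ - 19)/(-40))*28)*71 = (((-9/2 - 19)*(-1/40))*28)*71 = (-47/2*(-1/40)*28)*71 = ((47/80)*28)*71 = (329/20)*71 = 23359/20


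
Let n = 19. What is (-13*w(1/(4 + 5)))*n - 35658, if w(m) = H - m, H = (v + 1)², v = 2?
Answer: -340682/9 ≈ -37854.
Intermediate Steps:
H = 9 (H = (2 + 1)² = 3² = 9)
w(m) = 9 - m
(-13*w(1/(4 + 5)))*n - 35658 = -13*(9 - 1/(4 + 5))*19 - 35658 = -13*(9 - 1/9)*19 - 35658 = -13*(9 - 1*⅑)*19 - 35658 = -13*(9 - ⅑)*19 - 35658 = -13*80/9*19 - 35658 = -1040/9*19 - 35658 = -19760/9 - 35658 = -340682/9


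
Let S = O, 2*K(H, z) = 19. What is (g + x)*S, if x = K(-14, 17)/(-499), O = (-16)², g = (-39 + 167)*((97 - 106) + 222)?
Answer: 3482809984/499 ≈ 6.9796e+6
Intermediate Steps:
K(H, z) = 19/2 (K(H, z) = (½)*19 = 19/2)
g = 27264 (g = 128*(-9 + 222) = 128*213 = 27264)
O = 256
x = -19/998 (x = (19/2)/(-499) = (19/2)*(-1/499) = -19/998 ≈ -0.019038)
S = 256
(g + x)*S = (27264 - 19/998)*256 = (27209453/998)*256 = 3482809984/499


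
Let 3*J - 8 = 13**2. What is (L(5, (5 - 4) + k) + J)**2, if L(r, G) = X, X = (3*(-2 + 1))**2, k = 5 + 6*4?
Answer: 4624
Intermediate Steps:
k = 29 (k = 5 + 24 = 29)
X = 9 (X = (3*(-1))**2 = (-3)**2 = 9)
J = 59 (J = 8/3 + (1/3)*13**2 = 8/3 + (1/3)*169 = 8/3 + 169/3 = 59)
L(r, G) = 9
(L(5, (5 - 4) + k) + J)**2 = (9 + 59)**2 = 68**2 = 4624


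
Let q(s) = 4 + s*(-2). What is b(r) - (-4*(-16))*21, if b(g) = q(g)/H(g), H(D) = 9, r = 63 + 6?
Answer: -12230/9 ≈ -1358.9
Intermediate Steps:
r = 69
q(s) = 4 - 2*s
b(g) = 4/9 - 2*g/9 (b(g) = (4 - 2*g)/9 = (4 - 2*g)*(1/9) = 4/9 - 2*g/9)
b(r) - (-4*(-16))*21 = (4/9 - 2/9*69) - (-4*(-16))*21 = (4/9 - 46/3) - 64*21 = -134/9 - 1*1344 = -134/9 - 1344 = -12230/9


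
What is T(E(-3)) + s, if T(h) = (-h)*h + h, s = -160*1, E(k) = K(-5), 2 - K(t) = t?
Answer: -202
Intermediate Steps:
K(t) = 2 - t
E(k) = 7 (E(k) = 2 - 1*(-5) = 2 + 5 = 7)
s = -160
T(h) = h - h² (T(h) = -h² + h = h - h²)
T(E(-3)) + s = 7*(1 - 1*7) - 160 = 7*(1 - 7) - 160 = 7*(-6) - 160 = -42 - 160 = -202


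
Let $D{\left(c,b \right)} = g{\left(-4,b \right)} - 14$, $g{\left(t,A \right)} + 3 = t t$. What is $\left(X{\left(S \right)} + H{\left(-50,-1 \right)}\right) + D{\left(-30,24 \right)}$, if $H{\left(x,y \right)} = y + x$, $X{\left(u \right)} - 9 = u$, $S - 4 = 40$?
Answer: $1$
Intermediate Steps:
$g{\left(t,A \right)} = -3 + t^{2}$ ($g{\left(t,A \right)} = -3 + t t = -3 + t^{2}$)
$D{\left(c,b \right)} = -1$ ($D{\left(c,b \right)} = \left(-3 + \left(-4\right)^{2}\right) - 14 = \left(-3 + 16\right) - 14 = 13 - 14 = -1$)
$S = 44$ ($S = 4 + 40 = 44$)
$X{\left(u \right)} = 9 + u$
$H{\left(x,y \right)} = x + y$
$\left(X{\left(S \right)} + H{\left(-50,-1 \right)}\right) + D{\left(-30,24 \right)} = \left(\left(9 + 44\right) - 51\right) - 1 = \left(53 - 51\right) - 1 = 2 - 1 = 1$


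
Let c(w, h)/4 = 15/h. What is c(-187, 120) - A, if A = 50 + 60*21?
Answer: -2619/2 ≈ -1309.5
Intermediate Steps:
c(w, h) = 60/h (c(w, h) = 4*(15/h) = 60/h)
A = 1310 (A = 50 + 1260 = 1310)
c(-187, 120) - A = 60/120 - 1*1310 = 60*(1/120) - 1310 = ½ - 1310 = -2619/2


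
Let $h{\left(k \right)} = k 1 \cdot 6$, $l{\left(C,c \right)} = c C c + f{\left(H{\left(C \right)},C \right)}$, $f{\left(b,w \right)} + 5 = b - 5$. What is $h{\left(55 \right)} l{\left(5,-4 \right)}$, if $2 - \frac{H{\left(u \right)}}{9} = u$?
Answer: $14190$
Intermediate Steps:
$H{\left(u \right)} = 18 - 9 u$
$f{\left(b,w \right)} = -10 + b$ ($f{\left(b,w \right)} = -5 + \left(b - 5\right) = -5 + \left(-5 + b\right) = -10 + b$)
$l{\left(C,c \right)} = 8 - 9 C + C c^{2}$ ($l{\left(C,c \right)} = c C c - \left(-8 + 9 C\right) = C c c - \left(-8 + 9 C\right) = C c^{2} - \left(-8 + 9 C\right) = 8 - 9 C + C c^{2}$)
$h{\left(k \right)} = 6 k$ ($h{\left(k \right)} = k 6 = 6 k$)
$h{\left(55 \right)} l{\left(5,-4 \right)} = 6 \cdot 55 \left(8 - 45 + 5 \left(-4\right)^{2}\right) = 330 \left(8 - 45 + 5 \cdot 16\right) = 330 \left(8 - 45 + 80\right) = 330 \cdot 43 = 14190$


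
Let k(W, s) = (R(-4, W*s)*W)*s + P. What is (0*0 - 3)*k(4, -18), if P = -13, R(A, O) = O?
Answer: -15513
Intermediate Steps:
k(W, s) = -13 + W**2*s**2 (k(W, s) = ((W*s)*W)*s - 13 = (s*W**2)*s - 13 = W**2*s**2 - 13 = -13 + W**2*s**2)
(0*0 - 3)*k(4, -18) = (0*0 - 3)*(-13 + 4**2*(-18)**2) = (0 - 3)*(-13 + 16*324) = -3*(-13 + 5184) = -3*5171 = -15513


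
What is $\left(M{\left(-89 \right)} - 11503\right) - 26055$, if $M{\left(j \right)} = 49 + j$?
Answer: $-37598$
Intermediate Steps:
$\left(M{\left(-89 \right)} - 11503\right) - 26055 = \left(\left(49 - 89\right) - 11503\right) - 26055 = \left(-40 - 11503\right) - 26055 = -11543 - 26055 = -37598$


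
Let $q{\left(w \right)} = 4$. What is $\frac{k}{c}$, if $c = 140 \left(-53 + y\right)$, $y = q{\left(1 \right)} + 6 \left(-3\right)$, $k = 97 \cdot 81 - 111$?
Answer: $- \frac{3873}{4690} \approx -0.8258$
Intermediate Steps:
$k = 7746$ ($k = 7857 - 111 = 7746$)
$y = -14$ ($y = 4 + 6 \left(-3\right) = 4 - 18 = -14$)
$c = -9380$ ($c = 140 \left(-53 - 14\right) = 140 \left(-67\right) = -9380$)
$\frac{k}{c} = \frac{7746}{-9380} = 7746 \left(- \frac{1}{9380}\right) = - \frac{3873}{4690}$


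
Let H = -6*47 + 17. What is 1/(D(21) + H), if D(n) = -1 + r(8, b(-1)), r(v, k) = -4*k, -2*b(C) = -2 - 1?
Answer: -1/272 ≈ -0.0036765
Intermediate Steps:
H = -265 (H = -282 + 17 = -265)
b(C) = 3/2 (b(C) = -(-2 - 1)/2 = -½*(-3) = 3/2)
D(n) = -7 (D(n) = -1 - 4*3/2 = -1 - 6 = -7)
1/(D(21) + H) = 1/(-7 - 265) = 1/(-272) = -1/272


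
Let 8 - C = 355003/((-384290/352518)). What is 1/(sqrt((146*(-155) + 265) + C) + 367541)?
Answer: 70621165445/25956115492132733 - 2*sqrt(2799393554516435)/25956115492132733 ≈ 2.7167e-6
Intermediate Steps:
C = 62574010937/192145 (C = 8 - 355003/((-384290/352518)) = 8 - 355003/((-384290*1/352518)) = 8 - 355003/(-192145/176259) = 8 - 355003*(-176259)/192145 = 8 - 1*(-62572473777/192145) = 8 + 62572473777/192145 = 62574010937/192145 ≈ 3.2566e+5)
1/(sqrt((146*(-155) + 265) + C) + 367541) = 1/(sqrt((146*(-155) + 265) + 62574010937/192145) + 367541) = 1/(sqrt((-22630 + 265) + 62574010937/192145) + 367541) = 1/(sqrt(-22365 + 62574010937/192145) + 367541) = 1/(sqrt(58276688012/192145) + 367541) = 1/(2*sqrt(2799393554516435)/192145 + 367541) = 1/(367541 + 2*sqrt(2799393554516435)/192145)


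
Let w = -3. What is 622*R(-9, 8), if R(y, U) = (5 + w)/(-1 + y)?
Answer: -622/5 ≈ -124.40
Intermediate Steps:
R(y, U) = 2/(-1 + y) (R(y, U) = (5 - 3)/(-1 + y) = 2/(-1 + y))
622*R(-9, 8) = 622*(2/(-1 - 9)) = 622*(2/(-10)) = 622*(2*(-⅒)) = 622*(-⅕) = -622/5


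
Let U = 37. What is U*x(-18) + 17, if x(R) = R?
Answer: -649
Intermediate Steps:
U*x(-18) + 17 = 37*(-18) + 17 = -666 + 17 = -649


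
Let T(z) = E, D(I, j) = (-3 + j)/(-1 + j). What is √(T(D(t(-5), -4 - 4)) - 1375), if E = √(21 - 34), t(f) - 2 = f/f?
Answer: √(-1375 + I*√13) ≈ 0.0486 + 37.081*I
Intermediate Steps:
t(f) = 3 (t(f) = 2 + f/f = 2 + 1 = 3)
D(I, j) = (-3 + j)/(-1 + j)
E = I*√13 (E = √(-13) = I*√13 ≈ 3.6056*I)
T(z) = I*√13
√(T(D(t(-5), -4 - 4)) - 1375) = √(I*√13 - 1375) = √(-1375 + I*√13)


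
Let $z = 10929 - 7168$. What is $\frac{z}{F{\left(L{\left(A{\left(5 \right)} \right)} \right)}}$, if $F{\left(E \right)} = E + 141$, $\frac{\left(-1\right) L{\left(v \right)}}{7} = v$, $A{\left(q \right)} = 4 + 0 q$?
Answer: $\frac{3761}{113} \approx 33.283$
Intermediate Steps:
$A{\left(q \right)} = 4$ ($A{\left(q \right)} = 4 + 0 = 4$)
$L{\left(v \right)} = - 7 v$
$F{\left(E \right)} = 141 + E$
$z = 3761$
$\frac{z}{F{\left(L{\left(A{\left(5 \right)} \right)} \right)}} = \frac{3761}{141 - 28} = \frac{3761}{113}$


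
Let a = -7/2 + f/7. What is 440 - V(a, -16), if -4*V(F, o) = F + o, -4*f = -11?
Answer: 48745/112 ≈ 435.22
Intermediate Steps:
f = 11/4 (f = -¼*(-11) = 11/4 ≈ 2.7500)
a = -87/28 (a = -7/2 + (11/4)/7 = -7*½ + (11/4)*(⅐) = -7/2 + 11/28 = -87/28 ≈ -3.1071)
V(F, o) = -F/4 - o/4 (V(F, o) = -(F + o)/4 = -F/4 - o/4)
440 - V(a, -16) = 440 - (-¼*(-87/28) - ¼*(-16)) = 440 - (87/112 + 4) = 440 - 1*535/112 = 440 - 535/112 = 48745/112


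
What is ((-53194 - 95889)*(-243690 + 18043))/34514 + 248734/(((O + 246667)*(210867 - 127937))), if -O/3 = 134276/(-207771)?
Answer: 23829640903932929487715641/24448662492115991950 ≈ 9.7468e+5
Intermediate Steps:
O = 134276/69257 (O = -402828/(-207771) = -402828*(-1)/207771 = -3*(-134276/207771) = 134276/69257 ≈ 1.9388)
((-53194 - 95889)*(-243690 + 18043))/34514 + 248734/(((O + 246667)*(210867 - 127937))) = ((-53194 - 95889)*(-243690 + 18043))/34514 + 248734/(((134276/69257 + 246667)*(210867 - 127937))) = -149083*(-225647)*(1/34514) + 248734/(((17083550695/69257)*82930)) = 33640131701*(1/34514) + 248734/(1416738859136350/69257) = 33640131701/34514 + 248734*(69257/1416738859136350) = 33640131701/34514 + 8613285319/708369429568175 = 23829640903932929487715641/24448662492115991950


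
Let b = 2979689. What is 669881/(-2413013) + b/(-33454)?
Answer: -7212438491931/80724936902 ≈ -89.346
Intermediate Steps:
669881/(-2413013) + b/(-33454) = 669881/(-2413013) + 2979689/(-33454) = 669881*(-1/2413013) + 2979689*(-1/33454) = -669881/2413013 - 2979689/33454 = -7212438491931/80724936902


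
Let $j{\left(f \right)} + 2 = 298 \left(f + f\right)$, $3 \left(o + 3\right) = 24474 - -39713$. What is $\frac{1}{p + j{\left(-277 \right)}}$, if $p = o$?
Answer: $- \frac{3}{431104} \approx -6.9589 \cdot 10^{-6}$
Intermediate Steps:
$o = \frac{64178}{3}$ ($o = -3 + \frac{24474 - -39713}{3} = -3 + \frac{24474 + 39713}{3} = -3 + \frac{1}{3} \cdot 64187 = -3 + \frac{64187}{3} = \frac{64178}{3} \approx 21393.0$)
$j{\left(f \right)} = -2 + 596 f$ ($j{\left(f \right)} = -2 + 298 \left(f + f\right) = -2 + 298 \cdot 2 f = -2 + 596 f$)
$p = \frac{64178}{3} \approx 21393.0$
$\frac{1}{p + j{\left(-277 \right)}} = \frac{1}{\frac{64178}{3} + \left(-2 + 596 \left(-277\right)\right)} = \frac{1}{\frac{64178}{3} - 165094} = \frac{1}{- \frac{431104}{3}} = - \frac{3}{431104}$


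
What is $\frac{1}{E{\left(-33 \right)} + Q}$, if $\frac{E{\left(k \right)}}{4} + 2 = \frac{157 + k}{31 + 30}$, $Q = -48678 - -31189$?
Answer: $- \frac{61}{1066821} \approx -5.7179 \cdot 10^{-5}$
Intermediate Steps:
$Q = -17489$ ($Q = -48678 + 31189 = -17489$)
$E{\left(k \right)} = \frac{140}{61} + \frac{4 k}{61}$ ($E{\left(k \right)} = -8 + 4 \frac{157 + k}{31 + 30} = -8 + 4 \frac{157 + k}{61} = -8 + 4 \left(157 + k\right) \frac{1}{61} = -8 + 4 \left(\frac{157}{61} + \frac{k}{61}\right) = -8 + \left(\frac{628}{61} + \frac{4 k}{61}\right) = \frac{140}{61} + \frac{4 k}{61}$)
$\frac{1}{E{\left(-33 \right)} + Q} = \frac{1}{\left(\frac{140}{61} + \frac{4}{61} \left(-33\right)\right) - 17489} = \frac{1}{\left(\frac{140}{61} - \frac{132}{61}\right) - 17489} = \frac{1}{\frac{8}{61} - 17489} = \frac{1}{- \frac{1066821}{61}} = - \frac{61}{1066821}$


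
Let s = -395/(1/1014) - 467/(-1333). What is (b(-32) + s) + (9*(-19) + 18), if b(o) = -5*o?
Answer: -533896692/1333 ≈ -4.0052e+5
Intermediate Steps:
s = -533906023/1333 (s = -395/1/1014 - 467*(-1/1333) = -395*1014 + 467/1333 = -400530 + 467/1333 = -533906023/1333 ≈ -4.0053e+5)
(b(-32) + s) + (9*(-19) + 18) = (-5*(-32) - 533906023/1333) + (9*(-19) + 18) = (160 - 533906023/1333) + (-171 + 18) = -533692743/1333 - 153 = -533896692/1333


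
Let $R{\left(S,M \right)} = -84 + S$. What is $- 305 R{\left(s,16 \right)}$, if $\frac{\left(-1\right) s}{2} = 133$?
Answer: $106750$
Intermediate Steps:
$s = -266$ ($s = \left(-2\right) 133 = -266$)
$- 305 R{\left(s,16 \right)} = - 305 \left(-84 - 266\right) = \left(-305\right) \left(-350\right) = 106750$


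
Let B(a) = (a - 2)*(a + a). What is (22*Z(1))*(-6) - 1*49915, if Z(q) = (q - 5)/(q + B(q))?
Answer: -50443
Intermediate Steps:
B(a) = 2*a*(-2 + a) (B(a) = (-2 + a)*(2*a) = 2*a*(-2 + a))
Z(q) = (-5 + q)/(q + 2*q*(-2 + q)) (Z(q) = (q - 5)/(q + 2*q*(-2 + q)) = (-5 + q)/(q + 2*q*(-2 + q)))
(22*Z(1))*(-6) - 1*49915 = (22*((-5 + 1)/(1*(-3 + 2*1))))*(-6) - 1*49915 = (22*(1*(-4)/(-3 + 2)))*(-6) - 49915 = (22*(1*(-4)/(-1)))*(-6) - 49915 = (22*(1*(-1)*(-4)))*(-6) - 49915 = (22*4)*(-6) - 49915 = 88*(-6) - 49915 = -528 - 49915 = -50443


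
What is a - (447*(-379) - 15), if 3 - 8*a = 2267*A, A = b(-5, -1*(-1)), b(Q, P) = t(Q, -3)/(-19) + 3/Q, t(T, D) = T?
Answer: 128838109/760 ≈ 1.6952e+5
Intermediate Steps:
b(Q, P) = 3/Q - Q/19 (b(Q, P) = Q/(-19) + 3/Q = Q*(-1/19) + 3/Q = -Q/19 + 3/Q = 3/Q - Q/19)
A = -32/95 (A = 3/(-5) - 1/19*(-5) = 3*(-⅕) + 5/19 = -⅗ + 5/19 = -32/95 ≈ -0.33684)
a = 72829/760 (a = 3/8 - 2267*(-32)/(8*95) = 3/8 - ⅛*(-72544/95) = 3/8 + 9068/95 = 72829/760 ≈ 95.828)
a - (447*(-379) - 15) = 72829/760 - (447*(-379) - 15) = 72829/760 - (-169413 - 15) = 72829/760 - 1*(-169428) = 72829/760 + 169428 = 128838109/760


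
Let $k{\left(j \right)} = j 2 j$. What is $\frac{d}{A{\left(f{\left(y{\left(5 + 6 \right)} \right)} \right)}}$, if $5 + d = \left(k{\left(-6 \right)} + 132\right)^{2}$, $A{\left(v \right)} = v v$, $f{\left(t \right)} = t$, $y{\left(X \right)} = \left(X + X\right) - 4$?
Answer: $\frac{41611}{324} \approx 128.43$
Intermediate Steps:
$k{\left(j \right)} = 2 j^{2}$ ($k{\left(j \right)} = 2 j j = 2 j^{2}$)
$y{\left(X \right)} = -4 + 2 X$ ($y{\left(X \right)} = 2 X - 4 = -4 + 2 X$)
$A{\left(v \right)} = v^{2}$
$d = 41611$ ($d = -5 + \left(2 \left(-6\right)^{2} + 132\right)^{2} = -5 + \left(2 \cdot 36 + 132\right)^{2} = -5 + \left(72 + 132\right)^{2} = -5 + 204^{2} = -5 + 41616 = 41611$)
$\frac{d}{A{\left(f{\left(y{\left(5 + 6 \right)} \right)} \right)}} = \frac{41611}{\left(-4 + 2 \left(5 + 6\right)\right)^{2}} = \frac{41611}{\left(-4 + 2 \cdot 11\right)^{2}} = \frac{41611}{\left(-4 + 22\right)^{2}} = \frac{41611}{18^{2}} = \frac{41611}{324}$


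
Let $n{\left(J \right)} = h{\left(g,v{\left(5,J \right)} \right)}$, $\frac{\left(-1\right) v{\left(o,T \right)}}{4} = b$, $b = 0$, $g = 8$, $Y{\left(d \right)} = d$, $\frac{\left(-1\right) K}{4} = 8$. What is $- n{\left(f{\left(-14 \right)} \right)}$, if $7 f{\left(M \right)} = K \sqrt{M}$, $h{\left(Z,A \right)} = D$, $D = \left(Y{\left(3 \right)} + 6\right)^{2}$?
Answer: $-81$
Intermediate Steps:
$K = -32$ ($K = \left(-4\right) 8 = -32$)
$D = 81$ ($D = \left(3 + 6\right)^{2} = 9^{2} = 81$)
$v{\left(o,T \right)} = 0$ ($v{\left(o,T \right)} = \left(-4\right) 0 = 0$)
$h{\left(Z,A \right)} = 81$
$f{\left(M \right)} = - \frac{32 \sqrt{M}}{7}$ ($f{\left(M \right)} = \frac{\left(-32\right) \sqrt{M}}{7} = - \frac{32 \sqrt{M}}{7}$)
$n{\left(J \right)} = 81$
$- n{\left(f{\left(-14 \right)} \right)} = \left(-1\right) 81 = -81$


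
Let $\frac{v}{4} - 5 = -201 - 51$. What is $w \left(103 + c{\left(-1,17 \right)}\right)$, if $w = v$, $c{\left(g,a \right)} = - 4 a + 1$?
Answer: $-35568$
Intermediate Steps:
$c{\left(g,a \right)} = 1 - 4 a$
$v = -988$ ($v = 20 + 4 \left(-201 - 51\right) = 20 + 4 \left(-252\right) = 20 - 1008 = -988$)
$w = -988$
$w \left(103 + c{\left(-1,17 \right)}\right) = - 988 \left(103 + \left(1 - 68\right)\right) = - 988 \left(103 - 67\right) = \left(-988\right) 36 = -35568$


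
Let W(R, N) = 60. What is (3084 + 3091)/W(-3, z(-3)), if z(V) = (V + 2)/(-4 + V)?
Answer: 1235/12 ≈ 102.92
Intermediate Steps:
z(V) = (2 + V)/(-4 + V)
(3084 + 3091)/W(-3, z(-3)) = (3084 + 3091)/60 = 6175*(1/60) = 1235/12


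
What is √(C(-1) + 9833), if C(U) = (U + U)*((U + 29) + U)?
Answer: √9779 ≈ 98.889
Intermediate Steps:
C(U) = 2*U*(29 + 2*U) (C(U) = (2*U)*((29 + U) + U) = (2*U)*(29 + 2*U) = 2*U*(29 + 2*U))
√(C(-1) + 9833) = √(2*(-1)*(29 + 2*(-1)) + 9833) = √(2*(-1)*(29 - 2) + 9833) = √(2*(-1)*27 + 9833) = √(-54 + 9833) = √9779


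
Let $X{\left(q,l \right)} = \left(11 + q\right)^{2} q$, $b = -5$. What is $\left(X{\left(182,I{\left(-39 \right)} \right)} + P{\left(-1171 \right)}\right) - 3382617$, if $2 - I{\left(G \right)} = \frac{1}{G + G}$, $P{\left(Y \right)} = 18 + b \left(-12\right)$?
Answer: $3396779$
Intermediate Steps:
$P{\left(Y \right)} = 78$ ($P{\left(Y \right)} = 18 - -60 = 18 + 60 = 78$)
$I{\left(G \right)} = 2 - \frac{1}{2 G}$ ($I{\left(G \right)} = 2 - \frac{1}{G + G} = 2 - \frac{1}{2 G}$)
$X{\left(q,l \right)} = q \left(11 + q\right)^{2}$
$\left(X{\left(182,I{\left(-39 \right)} \right)} + P{\left(-1171 \right)}\right) - 3382617 = \left(182 \left(11 + 182\right)^{2} + 78\right) - 3382617 = \left(182 \cdot 193^{2} + 78\right) - 3382617 = \left(182 \cdot 37249 + 78\right) - 3382617 = \left(6779318 + 78\right) - 3382617 = 6779396 - 3382617 = 3396779$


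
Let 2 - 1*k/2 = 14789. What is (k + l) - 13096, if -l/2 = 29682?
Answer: -102034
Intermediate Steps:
k = -29574 (k = 4 - 2*14789 = 4 - 29578 = -29574)
l = -59364 (l = -2*29682 = -59364)
(k + l) - 13096 = (-29574 - 59364) - 13096 = -88938 - 13096 = -102034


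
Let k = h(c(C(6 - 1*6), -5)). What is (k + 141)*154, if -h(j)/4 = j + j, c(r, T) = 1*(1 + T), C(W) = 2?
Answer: 26642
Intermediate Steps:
c(r, T) = 1 + T
h(j) = -8*j (h(j) = -4*(j + j) = -8*j)
k = 32 (k = -8*(1 - 5) = -8*(-4) = 32)
(k + 141)*154 = (32 + 141)*154 = 173*154 = 26642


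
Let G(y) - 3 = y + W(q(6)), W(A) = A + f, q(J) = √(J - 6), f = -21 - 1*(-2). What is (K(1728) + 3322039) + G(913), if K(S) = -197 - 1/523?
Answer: 1737792496/523 ≈ 3.3227e+6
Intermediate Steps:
f = -19 (f = -21 + 2 = -19)
K(S) = -103032/523 (K(S) = -197 - 1*1/523 = -197 - 1/523 = -103032/523)
q(J) = √(-6 + J)
W(A) = -19 + A (W(A) = A - 19 = -19 + A)
G(y) = -16 + y (G(y) = 3 + (y + (-19 + √(-6 + 6))) = 3 + (y + (-19 + √0)) = 3 + (y + (-19 + 0)) = 3 + (y - 19) = 3 + (-19 + y) = -16 + y)
(K(1728) + 3322039) + G(913) = (-103032/523 + 3322039) + (-16 + 913) = 1737323365/523 + 897 = 1737792496/523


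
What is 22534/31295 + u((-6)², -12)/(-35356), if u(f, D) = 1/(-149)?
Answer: 118710134791/164863436980 ≈ 0.72005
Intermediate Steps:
u(f, D) = -1/149
22534/31295 + u((-6)², -12)/(-35356) = 22534/31295 - 1/149/(-35356) = 22534*(1/31295) - 1/149*(-1/35356) = 22534/31295 + 1/5268044 = 118710134791/164863436980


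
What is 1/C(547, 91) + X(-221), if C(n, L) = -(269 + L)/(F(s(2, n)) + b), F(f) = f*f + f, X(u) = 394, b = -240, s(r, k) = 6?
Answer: 7891/20 ≈ 394.55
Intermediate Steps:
F(f) = f + f² (F(f) = f² + f = f + f²)
C(n, L) = 269/198 + L/198 (C(n, L) = -(269 + L)/(6*(1 + 6) - 240) = -(269 + L)/(6*7 - 240) = -(269 + L)/(42 - 240) = -(269 + L)/(-198) = -(269 + L)*(-1)/198 = -(-269/198 - L/198) = 269/198 + L/198)
1/C(547, 91) + X(-221) = 1/(269/198 + (1/198)*91) + 394 = 1/(269/198 + 91/198) + 394 = 1/(20/11) + 394 = 11/20 + 394 = 7891/20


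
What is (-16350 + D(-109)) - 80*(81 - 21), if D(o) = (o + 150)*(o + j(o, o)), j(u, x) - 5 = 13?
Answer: -24881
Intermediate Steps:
j(u, x) = 18 (j(u, x) = 5 + 13 = 18)
D(o) = (18 + o)*(150 + o) (D(o) = (o + 150)*(o + 18) = (150 + o)*(18 + o) = (18 + o)*(150 + o))
(-16350 + D(-109)) - 80*(81 - 21) = (-16350 + (2700 + (-109)² + 168*(-109))) - 80*(81 - 21) = (-16350 + (2700 + 11881 - 18312)) - 80*60 = (-16350 - 3731) - 4800 = -20081 - 4800 = -24881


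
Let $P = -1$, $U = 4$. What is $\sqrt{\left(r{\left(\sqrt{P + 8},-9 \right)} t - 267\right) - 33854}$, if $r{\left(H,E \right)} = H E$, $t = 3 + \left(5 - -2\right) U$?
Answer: $\sqrt{-34121 - 279 \sqrt{7}} \approx 186.71 i$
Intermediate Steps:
$t = 31$ ($t = 3 + \left(5 - -2\right) 4 = 3 + \left(5 + 2\right) 4 = 3 + 7 \cdot 4 = 3 + 28 = 31$)
$r{\left(H,E \right)} = E H$
$\sqrt{\left(r{\left(\sqrt{P + 8},-9 \right)} t - 267\right) - 33854} = \sqrt{\left(- 9 \sqrt{-1 + 8} \cdot 31 - 267\right) - 33854} = \sqrt{\left(- 9 \sqrt{7} \cdot 31 - 267\right) - 33854} = \sqrt{\left(- 279 \sqrt{7} - 267\right) - 33854} = \sqrt{\left(-267 - 279 \sqrt{7}\right) - 33854} = \sqrt{-34121 - 279 \sqrt{7}}$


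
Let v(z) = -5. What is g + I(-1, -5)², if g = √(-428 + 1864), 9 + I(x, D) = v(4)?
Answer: 196 + 2*√359 ≈ 233.89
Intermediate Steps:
I(x, D) = -14 (I(x, D) = -9 - 5 = -14)
g = 2*√359 (g = √1436 = 2*√359 ≈ 37.895)
g + I(-1, -5)² = 2*√359 + (-14)² = 2*√359 + 196 = 196 + 2*√359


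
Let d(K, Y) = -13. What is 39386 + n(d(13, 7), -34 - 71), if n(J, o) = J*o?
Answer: 40751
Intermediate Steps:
39386 + n(d(13, 7), -34 - 71) = 39386 - 13*(-34 - 71) = 39386 - 13*(-105) = 39386 + 1365 = 40751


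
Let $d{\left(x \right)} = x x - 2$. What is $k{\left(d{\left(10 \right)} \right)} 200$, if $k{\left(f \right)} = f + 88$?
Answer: $37200$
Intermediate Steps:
$d{\left(x \right)} = -2 + x^{2}$ ($d{\left(x \right)} = x^{2} - 2 = -2 + x^{2}$)
$k{\left(f \right)} = 88 + f$
$k{\left(d{\left(10 \right)} \right)} 200 = \left(88 - \left(2 - 10^{2}\right)\right) 200 = \left(88 + \left(-2 + 100\right)\right) 200 = \left(88 + 98\right) 200 = 186 \cdot 200 = 37200$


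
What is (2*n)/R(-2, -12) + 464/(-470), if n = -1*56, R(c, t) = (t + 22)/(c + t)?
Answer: 36616/235 ≈ 155.81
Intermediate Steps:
R(c, t) = (22 + t)/(c + t)
n = -56
(2*n)/R(-2, -12) + 464/(-470) = (2*(-56))/(((22 - 12)/(-2 - 12))) + 464/(-470) = -112/(10/(-14)) + 464*(-1/470) = -112/((-1/14*10)) - 232/235 = -112/(-5/7) - 232/235 = -112*(-7/5) - 232/235 = 784/5 - 232/235 = 36616/235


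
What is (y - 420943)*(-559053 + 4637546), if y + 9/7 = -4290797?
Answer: -134517626961177/7 ≈ -1.9217e+13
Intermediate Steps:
y = -30035588/7 (y = -9/7 - 4290797 = -30035588/7 ≈ -4.2908e+6)
(y - 420943)*(-559053 + 4637546) = (-30035588/7 - 420943)*(-559053 + 4637546) = -32982189/7*4078493 = -134517626961177/7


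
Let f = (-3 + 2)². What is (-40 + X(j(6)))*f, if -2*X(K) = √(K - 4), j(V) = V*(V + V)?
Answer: -40 - √17 ≈ -44.123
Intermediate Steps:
f = 1 (f = (-1)² = 1)
j(V) = 2*V² (j(V) = V*(2*V) = 2*V²)
X(K) = -√(-4 + K)/2 (X(K) = -√(K - 4)/2 = -√(-4 + K)/2)
(-40 + X(j(6)))*f = (-40 - √(-4 + 2*6²)/2)*1 = (-40 - √(-4 + 2*36)/2)*1 = (-40 - √(-4 + 72)/2)*1 = (-40 - √17)*1 = -40 - √17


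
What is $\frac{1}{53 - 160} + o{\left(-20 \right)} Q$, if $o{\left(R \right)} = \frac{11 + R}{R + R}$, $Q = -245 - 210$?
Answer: $- \frac{87641}{856} \approx -102.38$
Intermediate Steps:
$Q = -455$
$o{\left(R \right)} = \frac{11 + R}{2 R}$
$\frac{1}{53 - 160} + o{\left(-20 \right)} Q = \frac{1}{53 - 160} + \frac{11 - 20}{2 \left(-20\right)} \left(-455\right) = \frac{1}{-107} + \frac{1}{2} \left(- \frac{1}{20}\right) \left(-9\right) \left(-455\right) = - \frac{1}{107} + \frac{9}{40} \left(-455\right) = - \frac{1}{107} - \frac{819}{8} = - \frac{87641}{856}$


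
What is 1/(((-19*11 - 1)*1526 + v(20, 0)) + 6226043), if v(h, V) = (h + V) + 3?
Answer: 1/5905606 ≈ 1.6933e-7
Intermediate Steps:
v(h, V) = 3 + V + h (v(h, V) = (V + h) + 3 = 3 + V + h)
1/(((-19*11 - 1)*1526 + v(20, 0)) + 6226043) = 1/(((-19*11 - 1)*1526 + (3 + 0 + 20)) + 6226043) = 1/(((-209 - 1)*1526 + 23) + 6226043) = 1/((-210*1526 + 23) + 6226043) = 1/((-320460 + 23) + 6226043) = 1/(-320437 + 6226043) = 1/5905606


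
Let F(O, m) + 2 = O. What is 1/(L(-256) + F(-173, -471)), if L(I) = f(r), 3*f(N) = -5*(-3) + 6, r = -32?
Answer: -1/168 ≈ -0.0059524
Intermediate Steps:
F(O, m) = -2 + O
f(N) = 7 (f(N) = (-5*(-3) + 6)/3 = (15 + 6)/3 = (⅓)*21 = 7)
L(I) = 7
1/(L(-256) + F(-173, -471)) = 1/(7 + (-2 - 173)) = 1/(7 - 175) = 1/(-168) = -1/168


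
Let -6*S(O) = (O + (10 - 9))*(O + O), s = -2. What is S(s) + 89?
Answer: 265/3 ≈ 88.333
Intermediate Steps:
S(O) = -O*(1 + O)/3 (S(O) = -(O + (10 - 9))*(O + O)/6 = -(O + 1)*2*O/6 = -(1 + O)*2*O/6 = -O*(1 + O)/3)
S(s) + 89 = -⅓*(-2)*(1 - 2) + 89 = -⅓*(-2)*(-1) + 89 = -⅔ + 89 = 265/3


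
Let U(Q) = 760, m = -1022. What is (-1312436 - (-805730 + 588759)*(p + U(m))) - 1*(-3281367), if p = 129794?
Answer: 28328400865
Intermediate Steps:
(-1312436 - (-805730 + 588759)*(p + U(m))) - 1*(-3281367) = (-1312436 - (-805730 + 588759)*(129794 + 760)) - 1*(-3281367) = (-1312436 - (-216971)*130554) + 3281367 = (-1312436 - 1*(-28326431934)) + 3281367 = (-1312436 + 28326431934) + 3281367 = 28325119498 + 3281367 = 28328400865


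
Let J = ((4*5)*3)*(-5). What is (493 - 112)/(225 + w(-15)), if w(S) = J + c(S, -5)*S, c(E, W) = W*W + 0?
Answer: -127/150 ≈ -0.84667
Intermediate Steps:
J = -300 (J = (20*3)*(-5) = 60*(-5) = -300)
c(E, W) = W² (c(E, W) = W² + 0 = W²)
w(S) = -300 + 25*S (w(S) = -300 + (-5)²*S = -300 + 25*S)
(493 - 112)/(225 + w(-15)) = (493 - 112)/(225 + (-300 + 25*(-15))) = 381/(225 + (-300 - 375)) = 381/(225 - 675) = 381/(-450) = 381*(-1/450) = -127/150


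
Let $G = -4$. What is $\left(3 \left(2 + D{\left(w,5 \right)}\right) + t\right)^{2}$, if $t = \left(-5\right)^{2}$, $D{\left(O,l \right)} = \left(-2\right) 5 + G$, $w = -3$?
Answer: $121$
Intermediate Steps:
$D{\left(O,l \right)} = -14$ ($D{\left(O,l \right)} = \left(-2\right) 5 - 4 = -10 - 4 = -14$)
$t = 25$
$\left(3 \left(2 + D{\left(w,5 \right)}\right) + t\right)^{2} = \left(3 \left(2 - 14\right) + 25\right)^{2} = \left(3 \left(-12\right) + 25\right)^{2} = \left(-36 + 25\right)^{2} = \left(-11\right)^{2} = 121$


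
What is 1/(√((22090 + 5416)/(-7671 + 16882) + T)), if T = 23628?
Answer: √2004912443954/217665014 ≈ 0.0065052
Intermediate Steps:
1/(√((22090 + 5416)/(-7671 + 16882) + T)) = 1/(√((22090 + 5416)/(-7671 + 16882) + 23628)) = 1/(√(27506/9211 + 23628)) = 1/(√(217665014/9211)) = 1/(√2004912443954/9211) = √2004912443954/217665014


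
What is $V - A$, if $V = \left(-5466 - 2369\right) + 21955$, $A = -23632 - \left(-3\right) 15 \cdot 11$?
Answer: $37257$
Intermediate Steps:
$A = -23137$ ($A = -23632 - \left(-45\right) 11 = -23632 - -495 = -23632 + 495 = -23137$)
$V = 14120$ ($V = -7835 + 21955 = 14120$)
$V - A = 14120 - -23137 = 14120 + 23137 = 37257$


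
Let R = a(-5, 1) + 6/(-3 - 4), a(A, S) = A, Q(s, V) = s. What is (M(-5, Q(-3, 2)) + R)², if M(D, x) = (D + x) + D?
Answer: 17424/49 ≈ 355.59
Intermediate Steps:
M(D, x) = x + 2*D
R = -41/7 (R = -5 + 6/(-3 - 4) = -5 + 6/(-7) = -5 - ⅐*6 = -5 - 6/7 = -41/7 ≈ -5.8571)
(M(-5, Q(-3, 2)) + R)² = ((-3 + 2*(-5)) - 41/7)² = ((-3 - 10) - 41/7)² = (-13 - 41/7)² = (-132/7)² = 17424/49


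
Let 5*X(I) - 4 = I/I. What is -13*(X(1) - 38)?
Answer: 481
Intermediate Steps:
X(I) = 1 (X(I) = 4/5 + (I/I)/5 = 4/5 + (1/5)*1 = 4/5 + 1/5 = 1)
-13*(X(1) - 38) = -13*(1 - 38) = -13*(-37) = 481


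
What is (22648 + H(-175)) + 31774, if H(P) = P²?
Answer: 85047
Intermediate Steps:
(22648 + H(-175)) + 31774 = (22648 + (-175)²) + 31774 = (22648 + 30625) + 31774 = 53273 + 31774 = 85047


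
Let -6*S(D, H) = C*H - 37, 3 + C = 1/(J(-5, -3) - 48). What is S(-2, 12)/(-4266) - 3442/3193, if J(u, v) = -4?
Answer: -287089588/265616091 ≈ -1.0808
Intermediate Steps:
C = -157/52 (C = -3 + 1/(-4 - 48) = -3 + 1/(-52) = -3 - 1/52 = -157/52 ≈ -3.0192)
S(D, H) = 37/6 + 157*H/312 (S(D, H) = -(-157*H/52 - 37)/6 = -(-37 - 157*H/52)/6 = 37/6 + 157*H/312)
S(-2, 12)/(-4266) - 3442/3193 = (37/6 + (157/312)*12)/(-4266) - 3442/3193 = (37/6 + 157/26)*(-1/4266) - 3442*1/3193 = (476/39)*(-1/4266) - 3442/3193 = -238/83187 - 3442/3193 = -287089588/265616091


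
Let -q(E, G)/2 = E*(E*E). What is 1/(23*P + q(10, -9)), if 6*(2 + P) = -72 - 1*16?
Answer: -3/7150 ≈ -0.00041958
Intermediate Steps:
P = -50/3 (P = -2 + (-72 - 1*16)/6 = -2 + (-72 - 16)/6 = -2 + (⅙)*(-88) = -2 - 44/3 = -50/3 ≈ -16.667)
q(E, G) = -2*E³ (q(E, G) = -2*E*E*E = -2*E*E² = -2*E³)
1/(23*P + q(10, -9)) = 1/(23*(-50/3) - 2*10³) = 1/(-1150/3 - 2*1000) = 1/(-1150/3 - 2000) = 1/(-7150/3) = -3/7150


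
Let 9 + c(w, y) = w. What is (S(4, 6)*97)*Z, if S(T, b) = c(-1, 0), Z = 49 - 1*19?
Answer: -29100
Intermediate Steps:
Z = 30 (Z = 49 - 19 = 30)
c(w, y) = -9 + w
S(T, b) = -10 (S(T, b) = -9 - 1 = -10)
(S(4, 6)*97)*Z = -10*97*30 = -970*30 = -29100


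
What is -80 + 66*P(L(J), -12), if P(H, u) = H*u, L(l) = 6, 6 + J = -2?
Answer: -4832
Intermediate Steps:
J = -8 (J = -6 - 2 = -8)
-80 + 66*P(L(J), -12) = -80 + 66*(6*(-12)) = -80 + 66*(-72) = -80 - 4752 = -4832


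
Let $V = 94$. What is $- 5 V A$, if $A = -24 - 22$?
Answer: $21620$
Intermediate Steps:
$A = -46$
$- 5 V A = \left(-5\right) 94 \left(-46\right) = \left(-470\right) \left(-46\right) = 21620$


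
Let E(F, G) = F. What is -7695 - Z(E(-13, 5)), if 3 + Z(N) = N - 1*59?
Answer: -7620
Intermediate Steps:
Z(N) = -62 + N (Z(N) = -3 + (N - 1*59) = -3 + (N - 59) = -3 + (-59 + N) = -62 + N)
-7695 - Z(E(-13, 5)) = -7695 - (-62 - 13) = -7695 - 1*(-75) = -7695 + 75 = -7620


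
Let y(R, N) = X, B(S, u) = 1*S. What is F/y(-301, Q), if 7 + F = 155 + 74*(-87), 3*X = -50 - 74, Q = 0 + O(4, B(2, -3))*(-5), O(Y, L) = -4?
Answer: 9435/62 ≈ 152.18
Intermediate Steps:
B(S, u) = S
Q = 20 (Q = 0 - 4*(-5) = 0 + 20 = 20)
X = -124/3 (X = (-50 - 74)/3 = (⅓)*(-124) = -124/3 ≈ -41.333)
y(R, N) = -124/3
F = -6290 (F = -7 + (155 + 74*(-87)) = -7 + (155 - 6438) = -7 - 6283 = -6290)
F/y(-301, Q) = -6290/(-124/3) = -6290*(-3/124) = 9435/62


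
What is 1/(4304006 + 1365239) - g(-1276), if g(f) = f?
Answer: 7233956621/5669245 ≈ 1276.0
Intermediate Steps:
1/(4304006 + 1365239) - g(-1276) = 1/(4304006 + 1365239) - 1*(-1276) = 1/5669245 + 1276 = 7233956621/5669245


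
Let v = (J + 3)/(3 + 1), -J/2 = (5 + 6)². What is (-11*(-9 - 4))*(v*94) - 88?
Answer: -1606495/2 ≈ -8.0325e+5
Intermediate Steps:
J = -242 (J = -2*(5 + 6)² = -2*11² = -2*121 = -242)
v = -239/4 (v = (-242 + 3)/(3 + 1) = -239/4 ≈ -59.750)
(-11*(-9 - 4))*(v*94) - 88 = (-11*(-9 - 4))*(-239/4*94) - 88 = -11*(-13)*(-11233/2) - 88 = 143*(-11233/2) - 88 = -1606319/2 - 88 = -1606495/2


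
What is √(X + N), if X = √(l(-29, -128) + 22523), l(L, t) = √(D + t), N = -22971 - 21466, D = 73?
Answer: √(-44437 + √(22523 + I*√55)) ≈ 0.e-4 + 210.44*I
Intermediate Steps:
N = -44437
l(L, t) = √(73 + t)
X = √(22523 + I*√55) (X = √(√(73 - 128) + 22523) = √(√(-55) + 22523) = √(I*√55 + 22523) = √(22523 + I*√55) ≈ 150.08 + 0.025*I)
√(X + N) = √(√(22523 + I*√55) - 44437) = √(-44437 + √(22523 + I*√55))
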